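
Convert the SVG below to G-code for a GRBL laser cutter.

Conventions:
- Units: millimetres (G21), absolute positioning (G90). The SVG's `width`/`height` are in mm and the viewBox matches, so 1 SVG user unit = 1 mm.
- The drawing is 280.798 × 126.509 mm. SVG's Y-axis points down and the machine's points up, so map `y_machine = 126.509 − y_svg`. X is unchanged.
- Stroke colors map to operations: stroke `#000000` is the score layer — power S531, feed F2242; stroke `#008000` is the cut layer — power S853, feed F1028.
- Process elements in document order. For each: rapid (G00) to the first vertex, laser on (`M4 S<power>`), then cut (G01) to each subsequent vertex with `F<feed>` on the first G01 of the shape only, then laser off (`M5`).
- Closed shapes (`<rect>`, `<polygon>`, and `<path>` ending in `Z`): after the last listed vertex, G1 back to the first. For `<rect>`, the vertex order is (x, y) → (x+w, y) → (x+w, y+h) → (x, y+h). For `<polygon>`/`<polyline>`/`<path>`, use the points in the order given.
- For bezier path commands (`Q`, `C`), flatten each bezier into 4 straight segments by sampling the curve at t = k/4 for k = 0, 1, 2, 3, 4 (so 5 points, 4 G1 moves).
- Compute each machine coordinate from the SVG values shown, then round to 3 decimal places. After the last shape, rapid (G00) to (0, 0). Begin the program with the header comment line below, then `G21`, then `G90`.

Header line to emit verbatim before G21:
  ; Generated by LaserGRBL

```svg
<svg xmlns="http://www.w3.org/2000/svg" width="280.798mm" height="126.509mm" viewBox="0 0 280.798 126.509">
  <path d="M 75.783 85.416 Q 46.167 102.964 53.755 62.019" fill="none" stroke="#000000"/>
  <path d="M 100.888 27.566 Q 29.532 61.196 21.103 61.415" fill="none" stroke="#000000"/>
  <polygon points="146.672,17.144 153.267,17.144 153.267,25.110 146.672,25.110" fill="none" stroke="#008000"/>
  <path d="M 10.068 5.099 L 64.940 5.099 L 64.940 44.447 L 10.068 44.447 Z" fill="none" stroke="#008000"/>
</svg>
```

viewBox `0 0 280.798 126.509` with mm width/height → 1 unit = 1 mm. Flip: y_m = 126.509 − y_svg.

**Shape 1** — `<path>` quadratic bezier, stroke `#000000` → score (S531, F2242). Control points (SVG): P0=(75.783,85.416), P1=(46.167,102.964), P2=(53.755,62.019); sampled at t=k/4. Machine vertices: (75.783,41.093) → (63.300,35.975) → (55.468,38.168) → (52.286,47.673) → (53.755,64.490). Open path.

**Shape 2** — `<path>` quadratic bezier, stroke `#000000` → score (S531, F2242). Control points (SVG): P0=(100.888,27.566), P1=(29.532,61.196), P2=(21.103,61.415); sampled at t=k/4. Machine vertices: (100.888,98.943) → (69.143,84.216) → (45.264,73.666) → (29.250,67.292) → (21.103,65.094). Open path.

**Shape 3** — `<polygon>` rectangle, stroke `#008000` → cut (S853, F1028). Machine vertices: (146.672,109.365) → (153.267,109.365) → (153.267,101.399) → (146.672,101.399) → (146.672,109.365). Closed: final G1 returns to the first vertex.

**Shape 4** — `<path>` rectangle, stroke `#008000` → cut (S853, F1028). Machine vertices: (10.068,121.410) → (64.940,121.410) → (64.940,82.062) → (10.068,82.062) → (10.068,121.410). Closed: final G1 returns to the first vertex.

; Generated by LaserGRBL
G21
G90
G00 X75.783 Y41.093
M4 S531
G01 X63.300 Y35.975 F2242
G01 X55.468 Y38.168
G01 X52.286 Y47.673
G01 X53.755 Y64.490
M5
G00 X100.888 Y98.943
M4 S531
G01 X69.143 Y84.216 F2242
G01 X45.264 Y73.666
G01 X29.250 Y67.292
G01 X21.103 Y65.094
M5
G00 X146.672 Y109.365
M4 S853
G01 X153.267 Y109.365 F1028
G01 X153.267 Y101.399
G01 X146.672 Y101.399
G01 X146.672 Y109.365
M5
G00 X10.068 Y121.410
M4 S853
G01 X64.940 Y121.410 F1028
G01 X64.940 Y82.062
G01 X10.068 Y82.062
G01 X10.068 Y121.410
M5
G00 X0.000 Y0.000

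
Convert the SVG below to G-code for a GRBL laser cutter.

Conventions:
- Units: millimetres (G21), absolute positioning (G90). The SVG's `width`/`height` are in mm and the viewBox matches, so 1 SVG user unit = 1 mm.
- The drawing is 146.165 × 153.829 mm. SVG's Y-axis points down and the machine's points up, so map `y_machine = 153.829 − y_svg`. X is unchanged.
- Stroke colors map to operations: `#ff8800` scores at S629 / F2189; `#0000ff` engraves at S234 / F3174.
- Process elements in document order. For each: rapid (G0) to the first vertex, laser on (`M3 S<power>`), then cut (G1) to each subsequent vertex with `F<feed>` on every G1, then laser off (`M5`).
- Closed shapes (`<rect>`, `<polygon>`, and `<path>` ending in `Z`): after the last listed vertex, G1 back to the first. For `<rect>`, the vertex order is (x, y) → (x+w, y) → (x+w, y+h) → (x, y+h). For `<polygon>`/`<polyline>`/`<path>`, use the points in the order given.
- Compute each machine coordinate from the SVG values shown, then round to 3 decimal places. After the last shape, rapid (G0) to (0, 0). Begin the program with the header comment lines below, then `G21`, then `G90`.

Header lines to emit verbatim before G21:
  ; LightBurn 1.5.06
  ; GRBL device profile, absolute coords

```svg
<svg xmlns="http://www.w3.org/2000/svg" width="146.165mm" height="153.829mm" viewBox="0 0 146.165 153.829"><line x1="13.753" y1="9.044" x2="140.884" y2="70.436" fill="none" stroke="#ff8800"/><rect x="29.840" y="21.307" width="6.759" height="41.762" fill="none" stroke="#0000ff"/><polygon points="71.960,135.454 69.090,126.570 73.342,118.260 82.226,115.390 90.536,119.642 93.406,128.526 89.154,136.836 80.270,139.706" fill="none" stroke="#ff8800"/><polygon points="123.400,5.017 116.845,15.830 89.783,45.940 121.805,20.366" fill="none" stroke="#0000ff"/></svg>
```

1 u = 1 mm; y_m = 153.829 − y.

[1] `<line>` line segment, #ff8800→score S629 F2189: (13.753,144.785) → (140.884,83.393)

[2] `<rect>` rectangle, #0000ff→engrave S234 F3174: (29.840,132.522) → (36.599,132.522) → (36.599,90.760) → (29.840,90.760) → (29.840,132.522) (closed)

[3] `<polygon>` regular polygon, #ff8800→score S629 F2189: (71.960,18.375) → (69.090,27.259) → (73.342,35.569) → (82.226,38.439) → (90.536,34.187) → (93.406,25.303) → (89.154,16.993) → (80.270,14.123) → (71.960,18.375) (closed)

[4] `<polygon>` closed polygon, #0000ff→engrave S234 F3174: (123.400,148.812) → (116.845,137.999) → (89.783,107.889) → (121.805,133.463) → (123.400,148.812) (closed)

; LightBurn 1.5.06
; GRBL device profile, absolute coords
G21
G90
G0 X13.753 Y144.785
M3 S629
G1 X140.884 Y83.393 F2189
M5
G0 X29.840 Y132.522
M3 S234
G1 X36.599 Y132.522 F3174
G1 X36.599 Y90.760 F3174
G1 X29.840 Y90.760 F3174
G1 X29.840 Y132.522 F3174
M5
G0 X71.960 Y18.375
M3 S629
G1 X69.090 Y27.259 F2189
G1 X73.342 Y35.569 F2189
G1 X82.226 Y38.439 F2189
G1 X90.536 Y34.187 F2189
G1 X93.406 Y25.303 F2189
G1 X89.154 Y16.993 F2189
G1 X80.270 Y14.123 F2189
G1 X71.960 Y18.375 F2189
M5
G0 X123.400 Y148.812
M3 S234
G1 X116.845 Y137.999 F3174
G1 X89.783 Y107.889 F3174
G1 X121.805 Y133.463 F3174
G1 X123.400 Y148.812 F3174
M5
G0 X0.000 Y0.000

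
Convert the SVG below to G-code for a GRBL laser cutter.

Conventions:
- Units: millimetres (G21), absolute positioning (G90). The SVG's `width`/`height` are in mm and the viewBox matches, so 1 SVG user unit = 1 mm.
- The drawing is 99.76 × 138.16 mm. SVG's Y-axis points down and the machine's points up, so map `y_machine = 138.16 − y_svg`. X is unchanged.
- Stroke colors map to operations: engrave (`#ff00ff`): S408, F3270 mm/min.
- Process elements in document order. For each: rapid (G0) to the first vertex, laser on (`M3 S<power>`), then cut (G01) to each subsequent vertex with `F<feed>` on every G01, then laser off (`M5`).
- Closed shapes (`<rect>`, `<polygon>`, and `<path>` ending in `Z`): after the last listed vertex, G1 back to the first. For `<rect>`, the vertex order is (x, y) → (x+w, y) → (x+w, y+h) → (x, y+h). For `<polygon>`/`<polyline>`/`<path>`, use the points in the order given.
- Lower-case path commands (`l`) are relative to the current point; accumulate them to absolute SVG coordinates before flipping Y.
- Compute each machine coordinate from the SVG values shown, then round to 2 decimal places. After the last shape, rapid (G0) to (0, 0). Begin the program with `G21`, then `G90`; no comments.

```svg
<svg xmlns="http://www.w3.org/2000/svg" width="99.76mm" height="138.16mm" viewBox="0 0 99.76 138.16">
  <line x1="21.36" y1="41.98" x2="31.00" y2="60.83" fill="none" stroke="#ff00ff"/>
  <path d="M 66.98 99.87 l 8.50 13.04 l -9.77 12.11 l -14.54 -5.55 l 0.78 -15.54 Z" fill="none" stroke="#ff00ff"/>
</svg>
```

G21
G90
G0 X21.36 Y96.18
M3 S408
G01 X31.00 Y77.33 F3270
M5
G0 X66.98 Y38.29
M3 S408
G01 X75.48 Y25.25 F3270
G01 X65.71 Y13.14 F3270
G01 X51.17 Y18.69 F3270
G01 X51.95 Y34.23 F3270
G01 X66.98 Y38.29 F3270
M5
G0 X0.00 Y0.00

viewBox `0 0 99.76 138.16` with mm width/height → 1 unit = 1 mm. Flip: y_m = 138.16 − y_svg.

**Shape 1** — `<line>` line segment, stroke `#ff00ff` → engrave (S408, F3270). Machine vertices: (21.36,96.18) → (31.00,77.33). Open path.

**Shape 2** — `<path>` regular polygon, stroke `#ff00ff` → engrave (S408, F3270). Machine vertices: (66.98,38.29) → (75.48,25.25) → (65.71,13.14) → (51.17,18.69) → (51.95,34.23) → (66.98,38.29). Closed: final G1 returns to the first vertex.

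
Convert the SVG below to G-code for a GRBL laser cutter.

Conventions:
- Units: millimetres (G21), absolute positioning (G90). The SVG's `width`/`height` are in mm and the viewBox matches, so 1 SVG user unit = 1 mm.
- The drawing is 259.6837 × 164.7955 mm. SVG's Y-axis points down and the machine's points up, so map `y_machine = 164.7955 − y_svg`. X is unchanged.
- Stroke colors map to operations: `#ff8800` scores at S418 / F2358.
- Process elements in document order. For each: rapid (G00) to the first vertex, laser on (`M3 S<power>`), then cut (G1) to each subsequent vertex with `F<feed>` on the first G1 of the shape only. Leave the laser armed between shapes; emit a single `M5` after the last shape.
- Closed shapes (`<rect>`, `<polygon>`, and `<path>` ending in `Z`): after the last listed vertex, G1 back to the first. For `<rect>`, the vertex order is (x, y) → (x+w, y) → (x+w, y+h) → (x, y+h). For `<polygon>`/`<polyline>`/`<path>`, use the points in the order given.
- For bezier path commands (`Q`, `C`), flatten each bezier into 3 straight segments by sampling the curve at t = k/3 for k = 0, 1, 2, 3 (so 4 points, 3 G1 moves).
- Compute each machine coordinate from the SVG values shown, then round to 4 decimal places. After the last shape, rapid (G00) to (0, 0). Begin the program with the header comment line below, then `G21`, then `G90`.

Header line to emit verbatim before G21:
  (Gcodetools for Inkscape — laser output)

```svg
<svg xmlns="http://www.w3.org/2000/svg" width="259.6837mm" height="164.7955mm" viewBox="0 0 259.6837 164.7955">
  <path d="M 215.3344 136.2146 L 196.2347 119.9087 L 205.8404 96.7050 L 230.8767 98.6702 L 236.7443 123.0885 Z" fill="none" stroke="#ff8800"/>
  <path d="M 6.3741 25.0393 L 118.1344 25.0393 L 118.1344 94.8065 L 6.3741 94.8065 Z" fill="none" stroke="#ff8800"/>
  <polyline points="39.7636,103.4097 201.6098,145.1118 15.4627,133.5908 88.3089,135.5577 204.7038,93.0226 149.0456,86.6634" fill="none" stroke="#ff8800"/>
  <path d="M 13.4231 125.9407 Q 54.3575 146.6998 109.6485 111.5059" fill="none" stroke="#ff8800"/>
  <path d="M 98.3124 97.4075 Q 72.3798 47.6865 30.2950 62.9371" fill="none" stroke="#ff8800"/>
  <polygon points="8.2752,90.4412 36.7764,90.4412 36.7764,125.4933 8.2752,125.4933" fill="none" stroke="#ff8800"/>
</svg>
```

viewBox `0 0 259.6837 164.7955` with mm width/height → 1 unit = 1 mm. Flip: y_m = 164.7955 − y_svg.

**Shape 1** — `<path>` regular polygon, stroke `#ff8800` → score (S418, F2358). Machine vertices: (215.3344,28.5809) → (196.2347,44.8868) → (205.8404,68.0905) → (230.8767,66.1253) → (236.7443,41.7070) → (215.3344,28.5809). Closed: final G1 returns to the first vertex.

**Shape 2** — `<path>` rectangle, stroke `#ff8800` → score (S418, F2358). Machine vertices: (6.3741,139.7562) → (118.1344,139.7562) → (118.1344,69.9890) → (6.3741,69.9890) → (6.3741,139.7562). Closed: final G1 returns to the first vertex.

**Shape 3** — `<polyline>` open polyline, stroke `#ff8800` → score (S418, F2358). Machine vertices: (39.7636,61.3858) → (201.6098,19.6837) → (15.4627,31.2047) → (88.3089,29.2378) → (204.7038,71.7729) → (149.0456,78.1321). Open path.

**Shape 4** — `<path>` quadratic bezier, stroke `#ff8800` → score (S418, F2358). Control points (SVG): P0=(13.4231,125.9407), P1=(54.3575,146.6998), P2=(109.6485,111.5059); sampled at t=k/3. Machine vertices: (13.4231,38.8548) → (42.3079,31.2324) → (74.3830,36.0440) → (109.6485,53.2896). Open path.

**Shape 5** — `<path>` quadratic bezier, stroke `#ff8800` → score (S418, F2358). Control points (SVG): P0=(98.3124,97.4075), P1=(72.3798,47.6865), P2=(30.2950,62.9371); sampled at t=k/3. Machine vertices: (98.3124,67.3880) → (79.2293,93.3163) → (56.5568,104.8064) → (30.2950,101.8584). Open path.

**Shape 6** — `<polygon>` rectangle, stroke `#ff8800` → score (S418, F2358). Machine vertices: (8.2752,74.3543) → (36.7764,74.3543) → (36.7764,39.3022) → (8.2752,39.3022) → (8.2752,74.3543). Closed: final G1 returns to the first vertex.

(Gcodetools for Inkscape — laser output)
G21
G90
G00 X215.3344 Y28.5809
M3 S418
G1 X196.2347 Y44.8868 F2358
G1 X205.8404 Y68.0905
G1 X230.8767 Y66.1253
G1 X236.7443 Y41.7070
G1 X215.3344 Y28.5809
G00 X6.3741 Y139.7562
M3 S418
G1 X118.1344 Y139.7562 F2358
G1 X118.1344 Y69.9890
G1 X6.3741 Y69.9890
G1 X6.3741 Y139.7562
G00 X39.7636 Y61.3858
M3 S418
G1 X201.6098 Y19.6837 F2358
G1 X15.4627 Y31.2047
G1 X88.3089 Y29.2378
G1 X204.7038 Y71.7729
G1 X149.0456 Y78.1321
G00 X13.4231 Y38.8548
M3 S418
G1 X42.3079 Y31.2324 F2358
G1 X74.3830 Y36.0440
G1 X109.6485 Y53.2896
G00 X98.3124 Y67.3880
M3 S418
G1 X79.2293 Y93.3163 F2358
G1 X56.5568 Y104.8064
G1 X30.2950 Y101.8584
G00 X8.2752 Y74.3543
M3 S418
G1 X36.7764 Y74.3543 F2358
G1 X36.7764 Y39.3022
G1 X8.2752 Y39.3022
G1 X8.2752 Y74.3543
M5
G00 X0.0000 Y0.0000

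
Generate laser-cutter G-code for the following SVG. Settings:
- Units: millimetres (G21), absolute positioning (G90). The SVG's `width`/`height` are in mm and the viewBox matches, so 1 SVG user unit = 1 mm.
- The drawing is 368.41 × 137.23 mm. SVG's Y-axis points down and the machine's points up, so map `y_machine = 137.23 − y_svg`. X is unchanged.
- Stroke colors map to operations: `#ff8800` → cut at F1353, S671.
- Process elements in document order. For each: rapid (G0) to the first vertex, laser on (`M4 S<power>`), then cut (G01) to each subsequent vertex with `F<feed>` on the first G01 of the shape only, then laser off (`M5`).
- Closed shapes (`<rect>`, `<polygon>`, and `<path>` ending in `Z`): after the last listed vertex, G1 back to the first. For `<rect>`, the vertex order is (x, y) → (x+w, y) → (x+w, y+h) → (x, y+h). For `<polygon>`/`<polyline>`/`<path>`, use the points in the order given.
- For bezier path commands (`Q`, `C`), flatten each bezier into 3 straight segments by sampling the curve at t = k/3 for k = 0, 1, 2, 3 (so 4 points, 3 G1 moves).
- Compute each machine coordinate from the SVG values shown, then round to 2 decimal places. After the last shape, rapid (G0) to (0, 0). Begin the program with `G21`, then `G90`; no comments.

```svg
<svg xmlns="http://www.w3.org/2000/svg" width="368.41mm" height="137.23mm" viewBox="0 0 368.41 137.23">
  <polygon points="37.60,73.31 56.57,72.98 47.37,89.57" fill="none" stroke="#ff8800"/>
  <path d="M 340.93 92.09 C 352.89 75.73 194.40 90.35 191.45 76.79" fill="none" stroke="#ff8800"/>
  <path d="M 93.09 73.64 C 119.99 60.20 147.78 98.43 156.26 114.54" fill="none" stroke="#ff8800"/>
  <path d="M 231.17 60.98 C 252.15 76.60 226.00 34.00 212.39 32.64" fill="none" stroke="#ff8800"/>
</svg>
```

Since the viewBox matches the mm dimensions, user units are millimetres directly. The only transform is the Y-flip y_m = 137.23 − y_svg.

Shape 1 is a regular polygon drawn with `<polygon>`. Its stroke #ff8800 means cut at S671, F1353. After flipping Y the toolpath is (37.60,63.92) → (56.57,64.25) → (47.37,47.66) → (37.60,63.92), returning to the start.

Shape 2 is a cubic bezier drawn with `<path>`. Its stroke #ff8800 means cut at S671, F1353. After flipping Y the toolpath is (340.93,45.14) → (308.15,53.36) → (234.17,54.08) → (191.45,60.44).

Shape 3 is a cubic bezier drawn with `<path>`. Its stroke #ff8800 means cut at S671, F1353. After flipping Y the toolpath is (93.09,63.59) → (119.54,62.54) → (142.09,43.44) → (156.26,22.69).

Shape 4 is a cubic bezier drawn with `<path>`. Its stroke #ff8800 means cut at S671, F1353. After flipping Y the toolpath is (231.17,76.25) → (238.65,76.35) → (227.97,93.17) → (212.39,104.59).

G21
G90
G0 X37.60 Y63.92
M4 S671
G01 X56.57 Y64.25 F1353
G01 X47.37 Y47.66
G01 X37.60 Y63.92
M5
G0 X340.93 Y45.14
M4 S671
G01 X308.15 Y53.36 F1353
G01 X234.17 Y54.08
G01 X191.45 Y60.44
M5
G0 X93.09 Y63.59
M4 S671
G01 X119.54 Y62.54 F1353
G01 X142.09 Y43.44
G01 X156.26 Y22.69
M5
G0 X231.17 Y76.25
M4 S671
G01 X238.65 Y76.35 F1353
G01 X227.97 Y93.17
G01 X212.39 Y104.59
M5
G0 X0.00 Y0.00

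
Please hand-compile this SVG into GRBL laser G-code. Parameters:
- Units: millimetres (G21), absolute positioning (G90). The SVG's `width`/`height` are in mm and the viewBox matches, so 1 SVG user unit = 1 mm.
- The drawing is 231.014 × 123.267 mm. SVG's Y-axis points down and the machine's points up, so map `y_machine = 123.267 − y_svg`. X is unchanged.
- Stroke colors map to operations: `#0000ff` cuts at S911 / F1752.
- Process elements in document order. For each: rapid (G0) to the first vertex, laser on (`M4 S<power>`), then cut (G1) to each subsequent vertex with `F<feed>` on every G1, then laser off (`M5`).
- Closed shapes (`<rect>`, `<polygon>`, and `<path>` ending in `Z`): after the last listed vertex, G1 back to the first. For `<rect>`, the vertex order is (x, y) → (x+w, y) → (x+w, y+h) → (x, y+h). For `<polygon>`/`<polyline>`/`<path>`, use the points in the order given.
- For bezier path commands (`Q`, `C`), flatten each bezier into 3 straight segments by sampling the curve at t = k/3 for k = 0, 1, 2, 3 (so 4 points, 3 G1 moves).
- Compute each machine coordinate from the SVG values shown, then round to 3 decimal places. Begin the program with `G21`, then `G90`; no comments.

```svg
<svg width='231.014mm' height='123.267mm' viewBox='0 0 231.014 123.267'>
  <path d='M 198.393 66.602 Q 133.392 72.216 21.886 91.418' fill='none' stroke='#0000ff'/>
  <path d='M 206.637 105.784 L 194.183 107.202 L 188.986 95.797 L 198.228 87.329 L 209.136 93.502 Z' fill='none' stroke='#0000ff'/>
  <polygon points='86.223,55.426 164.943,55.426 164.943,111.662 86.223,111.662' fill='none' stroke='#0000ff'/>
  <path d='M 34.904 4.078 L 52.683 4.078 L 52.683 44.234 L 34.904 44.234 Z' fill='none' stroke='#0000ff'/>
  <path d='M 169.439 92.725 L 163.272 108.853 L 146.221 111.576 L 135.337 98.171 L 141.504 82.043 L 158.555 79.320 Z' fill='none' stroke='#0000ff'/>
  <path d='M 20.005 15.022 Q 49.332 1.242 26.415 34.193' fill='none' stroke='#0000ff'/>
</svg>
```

Since the viewBox matches the mm dimensions, user units are millimetres directly. The only transform is the Y-flip y_m = 123.267 − y_svg.

Shape 1 is a quadratic bezier drawn with `<path>`. Its stroke #0000ff means cut at S911, F1752. After flipping Y the toolpath is (198.393,56.665) → (149.892,51.413) → (91.056,43.141) → (21.886,31.849).

Shape 2 is a regular polygon drawn with `<path>`. Its stroke #0000ff means cut at S911, F1752. After flipping Y the toolpath is (206.637,17.483) → (194.183,16.065) → (188.986,27.470) → (198.228,35.938) → (209.136,29.765) → (206.637,17.483), returning to the start.

Shape 3 is a rectangle drawn with `<polygon>`. Its stroke #0000ff means cut at S911, F1752. After flipping Y the toolpath is (86.223,67.841) → (164.943,67.841) → (164.943,11.605) → (86.223,11.605) → (86.223,67.841), returning to the start.

Shape 4 is a rectangle drawn with `<path>`. Its stroke #0000ff means cut at S911, F1752. After flipping Y the toolpath is (34.904,119.189) → (52.683,119.189) → (52.683,79.033) → (34.904,79.033) → (34.904,119.189), returning to the start.

Shape 5 is a regular polygon drawn with `<path>`. Its stroke #0000ff means cut at S911, F1752. After flipping Y the toolpath is (169.439,30.542) → (163.272,14.414) → (146.221,11.691) → (135.337,25.096) → (141.504,41.224) → (158.555,43.947) → (169.439,30.542), returning to the start.

Shape 6 is a quadratic bezier drawn with `<path>`. Its stroke #0000ff means cut at S911, F1752. After flipping Y the toolpath is (20.005,108.245) → (33.751,112.239) → (35.888,105.849) → (26.415,89.074).

G21
G90
G0 X198.393 Y56.665
M4 S911
G1 X149.892 Y51.413 F1752
G1 X91.056 Y43.141 F1752
G1 X21.886 Y31.849 F1752
M5
G0 X206.637 Y17.483
M4 S911
G1 X194.183 Y16.065 F1752
G1 X188.986 Y27.470 F1752
G1 X198.228 Y35.938 F1752
G1 X209.136 Y29.765 F1752
G1 X206.637 Y17.483 F1752
M5
G0 X86.223 Y67.841
M4 S911
G1 X164.943 Y67.841 F1752
G1 X164.943 Y11.605 F1752
G1 X86.223 Y11.605 F1752
G1 X86.223 Y67.841 F1752
M5
G0 X34.904 Y119.189
M4 S911
G1 X52.683 Y119.189 F1752
G1 X52.683 Y79.033 F1752
G1 X34.904 Y79.033 F1752
G1 X34.904 Y119.189 F1752
M5
G0 X169.439 Y30.542
M4 S911
G1 X163.272 Y14.414 F1752
G1 X146.221 Y11.691 F1752
G1 X135.337 Y25.096 F1752
G1 X141.504 Y41.224 F1752
G1 X158.555 Y43.947 F1752
G1 X169.439 Y30.542 F1752
M5
G0 X20.005 Y108.245
M4 S911
G1 X33.751 Y112.239 F1752
G1 X35.888 Y105.849 F1752
G1 X26.415 Y89.074 F1752
M5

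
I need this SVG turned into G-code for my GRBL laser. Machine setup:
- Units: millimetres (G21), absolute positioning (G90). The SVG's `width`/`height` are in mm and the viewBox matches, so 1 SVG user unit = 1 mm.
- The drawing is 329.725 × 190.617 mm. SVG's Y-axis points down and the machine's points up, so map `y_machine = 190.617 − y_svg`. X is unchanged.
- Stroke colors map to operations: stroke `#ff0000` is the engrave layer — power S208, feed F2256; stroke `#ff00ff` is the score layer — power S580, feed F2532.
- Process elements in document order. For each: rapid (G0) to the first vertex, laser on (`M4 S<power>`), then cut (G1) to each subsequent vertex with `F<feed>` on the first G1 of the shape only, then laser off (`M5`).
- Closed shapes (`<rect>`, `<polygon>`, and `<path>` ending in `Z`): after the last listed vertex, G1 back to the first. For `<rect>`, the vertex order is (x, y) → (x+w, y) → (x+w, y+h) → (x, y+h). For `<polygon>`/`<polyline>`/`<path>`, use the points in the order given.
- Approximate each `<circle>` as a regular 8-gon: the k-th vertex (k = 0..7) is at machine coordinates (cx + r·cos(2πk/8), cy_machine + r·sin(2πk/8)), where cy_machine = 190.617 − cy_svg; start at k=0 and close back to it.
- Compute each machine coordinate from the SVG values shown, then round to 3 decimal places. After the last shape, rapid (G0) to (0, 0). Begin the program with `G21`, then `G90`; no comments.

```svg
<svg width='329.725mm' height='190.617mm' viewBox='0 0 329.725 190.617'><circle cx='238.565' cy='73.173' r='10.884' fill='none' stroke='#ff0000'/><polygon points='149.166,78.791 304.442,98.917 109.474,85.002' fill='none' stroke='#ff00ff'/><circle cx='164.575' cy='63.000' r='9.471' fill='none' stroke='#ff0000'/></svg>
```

viewBox `0 0 329.725 190.617` with mm width/height → 1 unit = 1 mm. Flip: y_m = 190.617 − y_svg.

**Shape 1** — `<circle>` circle, stroke `#ff0000` → engrave (S208, F2256). Machine vertices: (249.449,117.444) → (246.261,125.140) → (238.565,128.328) → (230.869,125.140) → (227.681,117.444) → (230.869,109.748) → (238.565,106.560) → (246.261,109.748) → (249.449,117.444). Closed: final G1 returns to the first vertex.

**Shape 2** — `<polygon>` closed polygon, stroke `#ff00ff` → score (S580, F2532). Machine vertices: (149.166,111.826) → (304.442,91.700) → (109.474,105.615) → (149.166,111.826). Closed: final G1 returns to the first vertex.

**Shape 3** — `<circle>` circle, stroke `#ff0000` → engrave (S208, F2256). Machine vertices: (174.046,127.617) → (171.272,134.314) → (164.575,137.088) → (157.878,134.314) → (155.104,127.617) → (157.878,120.920) → (164.575,118.146) → (171.272,120.920) → (174.046,127.617). Closed: final G1 returns to the first vertex.

G21
G90
G0 X249.449 Y117.444
M4 S208
G1 X246.261 Y125.140 F2256
G1 X238.565 Y128.328
G1 X230.869 Y125.140
G1 X227.681 Y117.444
G1 X230.869 Y109.748
G1 X238.565 Y106.560
G1 X246.261 Y109.748
G1 X249.449 Y117.444
M5
G0 X149.166 Y111.826
M4 S580
G1 X304.442 Y91.700 F2532
G1 X109.474 Y105.615
G1 X149.166 Y111.826
M5
G0 X174.046 Y127.617
M4 S208
G1 X171.272 Y134.314 F2256
G1 X164.575 Y137.088
G1 X157.878 Y134.314
G1 X155.104 Y127.617
G1 X157.878 Y120.920
G1 X164.575 Y118.146
G1 X171.272 Y120.920
G1 X174.046 Y127.617
M5
G0 X0.000 Y0.000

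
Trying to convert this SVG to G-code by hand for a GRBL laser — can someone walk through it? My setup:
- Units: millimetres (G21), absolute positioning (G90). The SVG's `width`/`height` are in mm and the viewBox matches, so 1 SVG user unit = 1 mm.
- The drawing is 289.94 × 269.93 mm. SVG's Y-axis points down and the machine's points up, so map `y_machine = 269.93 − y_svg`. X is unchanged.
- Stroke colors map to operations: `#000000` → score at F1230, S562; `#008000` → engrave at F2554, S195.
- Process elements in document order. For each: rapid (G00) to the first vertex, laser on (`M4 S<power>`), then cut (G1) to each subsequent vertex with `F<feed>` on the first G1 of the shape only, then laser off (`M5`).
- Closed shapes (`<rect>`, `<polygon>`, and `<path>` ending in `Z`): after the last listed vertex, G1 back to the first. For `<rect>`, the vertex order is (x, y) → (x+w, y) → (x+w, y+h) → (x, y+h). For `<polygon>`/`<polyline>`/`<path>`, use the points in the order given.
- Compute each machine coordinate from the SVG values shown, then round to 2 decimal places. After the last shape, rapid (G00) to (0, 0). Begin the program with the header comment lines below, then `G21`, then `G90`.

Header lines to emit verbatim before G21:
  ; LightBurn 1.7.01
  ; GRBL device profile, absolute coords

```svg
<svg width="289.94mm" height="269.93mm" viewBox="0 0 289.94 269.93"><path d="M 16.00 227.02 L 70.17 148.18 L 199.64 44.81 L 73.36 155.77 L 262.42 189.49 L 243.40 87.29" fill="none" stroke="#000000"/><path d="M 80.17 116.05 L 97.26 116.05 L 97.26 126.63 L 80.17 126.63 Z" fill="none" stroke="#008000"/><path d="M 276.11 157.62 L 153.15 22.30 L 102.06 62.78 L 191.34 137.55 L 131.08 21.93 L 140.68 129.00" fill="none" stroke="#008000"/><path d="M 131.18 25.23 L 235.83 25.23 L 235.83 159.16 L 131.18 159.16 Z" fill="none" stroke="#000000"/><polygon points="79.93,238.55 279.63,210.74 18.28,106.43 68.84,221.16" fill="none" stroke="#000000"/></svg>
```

1 u = 1 mm; y_m = 269.93 − y.

[1] `<path>` open polyline, #000000→score S562 F1230: (16.00,42.91) → (70.17,121.75) → (199.64,225.12) → (73.36,114.16) → (262.42,80.44) → (243.40,182.64)

[2] `<path>` rectangle, #008000→engrave S195 F2554: (80.17,153.88) → (97.26,153.88) → (97.26,143.30) → (80.17,143.30) → (80.17,153.88) (closed)

[3] `<path>` open polyline, #008000→engrave S195 F2554: (276.11,112.31) → (153.15,247.63) → (102.06,207.15) → (191.34,132.38) → (131.08,248.00) → (140.68,140.93)

[4] `<path>` rectangle, #000000→score S562 F1230: (131.18,244.70) → (235.83,244.70) → (235.83,110.77) → (131.18,110.77) → (131.18,244.70) (closed)

[5] `<polygon>` closed polygon, #000000→score S562 F1230: (79.93,31.38) → (279.63,59.19) → (18.28,163.50) → (68.84,48.77) → (79.93,31.38) (closed)

; LightBurn 1.7.01
; GRBL device profile, absolute coords
G21
G90
G00 X16.00 Y42.91
M4 S562
G1 X70.17 Y121.75 F1230
G1 X199.64 Y225.12
G1 X73.36 Y114.16
G1 X262.42 Y80.44
G1 X243.40 Y182.64
M5
G00 X80.17 Y153.88
M4 S195
G1 X97.26 Y153.88 F2554
G1 X97.26 Y143.30
G1 X80.17 Y143.30
G1 X80.17 Y153.88
M5
G00 X276.11 Y112.31
M4 S195
G1 X153.15 Y247.63 F2554
G1 X102.06 Y207.15
G1 X191.34 Y132.38
G1 X131.08 Y248.00
G1 X140.68 Y140.93
M5
G00 X131.18 Y244.70
M4 S562
G1 X235.83 Y244.70 F1230
G1 X235.83 Y110.77
G1 X131.18 Y110.77
G1 X131.18 Y244.70
M5
G00 X79.93 Y31.38
M4 S562
G1 X279.63 Y59.19 F1230
G1 X18.28 Y163.50
G1 X68.84 Y48.77
G1 X79.93 Y31.38
M5
G00 X0.00 Y0.00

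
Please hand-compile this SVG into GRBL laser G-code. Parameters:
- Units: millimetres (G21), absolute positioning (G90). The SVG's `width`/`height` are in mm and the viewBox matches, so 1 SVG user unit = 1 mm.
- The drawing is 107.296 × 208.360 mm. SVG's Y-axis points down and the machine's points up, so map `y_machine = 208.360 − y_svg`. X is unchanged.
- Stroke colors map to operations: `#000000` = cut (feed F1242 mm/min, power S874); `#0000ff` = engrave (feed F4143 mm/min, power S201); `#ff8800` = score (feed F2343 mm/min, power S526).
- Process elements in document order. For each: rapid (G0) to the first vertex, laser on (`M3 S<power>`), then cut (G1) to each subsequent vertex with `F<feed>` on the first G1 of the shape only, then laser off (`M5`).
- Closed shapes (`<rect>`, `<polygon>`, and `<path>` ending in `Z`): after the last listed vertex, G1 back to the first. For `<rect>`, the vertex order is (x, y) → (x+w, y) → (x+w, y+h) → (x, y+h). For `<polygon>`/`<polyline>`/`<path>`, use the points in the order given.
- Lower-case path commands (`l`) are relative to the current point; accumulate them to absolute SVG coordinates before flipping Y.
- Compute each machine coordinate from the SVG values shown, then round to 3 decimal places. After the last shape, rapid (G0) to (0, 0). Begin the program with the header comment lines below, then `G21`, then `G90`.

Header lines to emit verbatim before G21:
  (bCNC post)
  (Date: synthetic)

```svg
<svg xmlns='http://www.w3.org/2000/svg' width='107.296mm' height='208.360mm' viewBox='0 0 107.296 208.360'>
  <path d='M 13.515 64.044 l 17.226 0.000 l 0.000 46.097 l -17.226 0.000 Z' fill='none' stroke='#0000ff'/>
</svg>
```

(bCNC post)
(Date: synthetic)
G21
G90
G0 X13.515 Y144.316
M3 S201
G1 X30.741 Y144.316 F4143
G1 X30.741 Y98.219
G1 X13.515 Y98.219
G1 X13.515 Y144.316
M5
G0 X0.000 Y0.000

1 u = 1 mm; y_m = 208.360 − y.

[1] `<path>` rectangle, #0000ff→engrave S201 F4143: (13.515,144.316) → (30.741,144.316) → (30.741,98.219) → (13.515,98.219) → (13.515,144.316) (closed)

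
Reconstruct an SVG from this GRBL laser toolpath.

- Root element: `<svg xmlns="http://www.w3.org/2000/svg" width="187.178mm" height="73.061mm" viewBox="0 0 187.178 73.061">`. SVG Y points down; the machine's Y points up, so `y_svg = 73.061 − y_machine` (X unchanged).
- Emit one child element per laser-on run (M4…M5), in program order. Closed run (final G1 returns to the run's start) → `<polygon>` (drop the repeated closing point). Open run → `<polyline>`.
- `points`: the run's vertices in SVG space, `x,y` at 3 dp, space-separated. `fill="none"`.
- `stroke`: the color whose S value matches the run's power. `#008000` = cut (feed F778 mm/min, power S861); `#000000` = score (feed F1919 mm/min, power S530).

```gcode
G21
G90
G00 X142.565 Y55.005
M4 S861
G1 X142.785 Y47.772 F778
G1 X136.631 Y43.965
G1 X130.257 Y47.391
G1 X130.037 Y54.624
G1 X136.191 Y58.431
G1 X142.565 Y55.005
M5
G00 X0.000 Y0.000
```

y_svg = 73.061 − y_m. Every run uses S861, so all elements get stroke `#008000` (cut).

[1] closed run; points: 142.565,18.056 142.785,25.289 136.631,29.096 130.257,25.670 130.037,18.437 136.191,14.630

<svg xmlns="http://www.w3.org/2000/svg" width="187.178mm" height="73.061mm" viewBox="0 0 187.178 73.061">
  <polygon points="142.565,18.056 142.785,25.289 136.631,29.096 130.257,25.670 130.037,18.437 136.191,14.630" fill="none" stroke="#008000"/>
</svg>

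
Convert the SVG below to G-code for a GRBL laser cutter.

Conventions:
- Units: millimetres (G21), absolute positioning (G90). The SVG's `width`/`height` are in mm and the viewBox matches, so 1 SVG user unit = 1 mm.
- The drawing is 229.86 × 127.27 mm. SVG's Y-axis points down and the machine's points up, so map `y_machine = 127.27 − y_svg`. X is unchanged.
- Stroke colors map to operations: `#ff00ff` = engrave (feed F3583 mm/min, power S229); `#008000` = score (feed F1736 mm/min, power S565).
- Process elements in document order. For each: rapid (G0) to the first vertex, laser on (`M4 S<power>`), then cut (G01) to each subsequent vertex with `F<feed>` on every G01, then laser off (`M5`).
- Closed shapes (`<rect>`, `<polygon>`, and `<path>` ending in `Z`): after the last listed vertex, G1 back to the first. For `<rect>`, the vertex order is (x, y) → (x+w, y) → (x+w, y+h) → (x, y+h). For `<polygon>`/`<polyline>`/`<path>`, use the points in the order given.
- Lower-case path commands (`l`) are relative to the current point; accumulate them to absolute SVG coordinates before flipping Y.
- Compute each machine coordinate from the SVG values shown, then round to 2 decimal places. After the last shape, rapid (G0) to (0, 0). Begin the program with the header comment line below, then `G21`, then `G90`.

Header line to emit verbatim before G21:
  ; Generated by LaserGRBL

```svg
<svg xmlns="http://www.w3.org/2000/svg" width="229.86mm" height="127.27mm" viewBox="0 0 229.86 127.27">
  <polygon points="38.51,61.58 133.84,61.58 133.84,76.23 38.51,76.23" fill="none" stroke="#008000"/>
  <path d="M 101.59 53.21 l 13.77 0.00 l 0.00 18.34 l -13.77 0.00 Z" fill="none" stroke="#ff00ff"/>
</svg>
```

; Generated by LaserGRBL
G21
G90
G0 X38.51 Y65.69
M4 S565
G01 X133.84 Y65.69 F1736
G01 X133.84 Y51.04 F1736
G01 X38.51 Y51.04 F1736
G01 X38.51 Y65.69 F1736
M5
G0 X101.59 Y74.06
M4 S229
G01 X115.36 Y74.06 F3583
G01 X115.36 Y55.72 F3583
G01 X101.59 Y55.72 F3583
G01 X101.59 Y74.06 F3583
M5
G0 X0.00 Y0.00

viewBox `0 0 229.86 127.27` with mm width/height → 1 unit = 1 mm. Flip: y_m = 127.27 − y_svg.

**Shape 1** — `<polygon>` rectangle, stroke `#008000` → score (S565, F1736). Machine vertices: (38.51,65.69) → (133.84,65.69) → (133.84,51.04) → (38.51,51.04) → (38.51,65.69). Closed: final G1 returns to the first vertex.

**Shape 2** — `<path>` rectangle, stroke `#ff00ff` → engrave (S229, F3583). Machine vertices: (101.59,74.06) → (115.36,74.06) → (115.36,55.72) → (101.59,55.72) → (101.59,74.06). Closed: final G1 returns to the first vertex.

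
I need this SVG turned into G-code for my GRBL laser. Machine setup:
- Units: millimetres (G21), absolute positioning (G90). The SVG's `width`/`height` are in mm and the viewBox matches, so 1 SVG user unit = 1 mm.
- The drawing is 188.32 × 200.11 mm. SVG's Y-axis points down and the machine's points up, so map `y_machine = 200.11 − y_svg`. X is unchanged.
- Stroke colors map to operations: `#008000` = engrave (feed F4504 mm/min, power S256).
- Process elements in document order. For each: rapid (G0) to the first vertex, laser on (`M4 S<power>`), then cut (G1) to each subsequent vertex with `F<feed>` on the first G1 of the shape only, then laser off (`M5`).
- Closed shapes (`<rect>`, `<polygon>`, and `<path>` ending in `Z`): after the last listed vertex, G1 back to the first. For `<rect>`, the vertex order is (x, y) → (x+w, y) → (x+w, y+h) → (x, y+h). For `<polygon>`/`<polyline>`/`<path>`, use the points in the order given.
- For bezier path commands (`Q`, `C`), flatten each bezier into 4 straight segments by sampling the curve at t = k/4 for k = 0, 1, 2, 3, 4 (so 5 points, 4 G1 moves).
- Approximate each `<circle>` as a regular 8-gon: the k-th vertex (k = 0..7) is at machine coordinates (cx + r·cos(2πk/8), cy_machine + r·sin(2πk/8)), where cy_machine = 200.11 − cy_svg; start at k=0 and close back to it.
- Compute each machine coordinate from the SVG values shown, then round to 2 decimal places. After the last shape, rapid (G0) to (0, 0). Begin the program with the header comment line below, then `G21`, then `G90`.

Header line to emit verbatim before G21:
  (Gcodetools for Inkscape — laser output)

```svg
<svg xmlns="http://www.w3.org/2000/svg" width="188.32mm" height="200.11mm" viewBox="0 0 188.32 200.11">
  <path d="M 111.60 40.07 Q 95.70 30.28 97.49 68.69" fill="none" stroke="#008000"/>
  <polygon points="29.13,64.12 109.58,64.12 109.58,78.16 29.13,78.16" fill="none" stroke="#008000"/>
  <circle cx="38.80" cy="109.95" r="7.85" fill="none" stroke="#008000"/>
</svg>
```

viewBox `0 0 188.32 200.11` with mm width/height → 1 unit = 1 mm. Flip: y_m = 200.11 − y_svg.

**Shape 1** — `<path>` quadratic bezier, stroke `#008000` → engrave (S256, F4504). Control points (SVG): P0=(111.60,40.07), P1=(95.70,30.28), P2=(97.49,68.69); sampled at t=k/4. Machine vertices: (111.60,160.04) → (104.76,161.92) → (100.12,157.78) → (97.70,147.61) → (97.49,131.42). Open path.

**Shape 2** — `<polygon>` rectangle, stroke `#008000` → engrave (S256, F4504). Machine vertices: (29.13,135.99) → (109.58,135.99) → (109.58,121.95) → (29.13,121.95) → (29.13,135.99). Closed: final G1 returns to the first vertex.

**Shape 3** — `<circle>` circle, stroke `#008000` → engrave (S256, F4504). Machine vertices: (46.65,90.16) → (44.35,95.71) → (38.80,98.01) → (33.25,95.71) → (30.95,90.16) → (33.25,84.61) → (38.80,82.31) → (44.35,84.61) → (46.65,90.16). Closed: final G1 returns to the first vertex.

(Gcodetools for Inkscape — laser output)
G21
G90
G0 X111.60 Y160.04
M4 S256
G1 X104.76 Y161.92 F4504
G1 X100.12 Y157.78
G1 X97.70 Y147.61
G1 X97.49 Y131.42
M5
G0 X29.13 Y135.99
M4 S256
G1 X109.58 Y135.99 F4504
G1 X109.58 Y121.95
G1 X29.13 Y121.95
G1 X29.13 Y135.99
M5
G0 X46.65 Y90.16
M4 S256
G1 X44.35 Y95.71 F4504
G1 X38.80 Y98.01
G1 X33.25 Y95.71
G1 X30.95 Y90.16
G1 X33.25 Y84.61
G1 X38.80 Y82.31
G1 X44.35 Y84.61
G1 X46.65 Y90.16
M5
G0 X0.00 Y0.00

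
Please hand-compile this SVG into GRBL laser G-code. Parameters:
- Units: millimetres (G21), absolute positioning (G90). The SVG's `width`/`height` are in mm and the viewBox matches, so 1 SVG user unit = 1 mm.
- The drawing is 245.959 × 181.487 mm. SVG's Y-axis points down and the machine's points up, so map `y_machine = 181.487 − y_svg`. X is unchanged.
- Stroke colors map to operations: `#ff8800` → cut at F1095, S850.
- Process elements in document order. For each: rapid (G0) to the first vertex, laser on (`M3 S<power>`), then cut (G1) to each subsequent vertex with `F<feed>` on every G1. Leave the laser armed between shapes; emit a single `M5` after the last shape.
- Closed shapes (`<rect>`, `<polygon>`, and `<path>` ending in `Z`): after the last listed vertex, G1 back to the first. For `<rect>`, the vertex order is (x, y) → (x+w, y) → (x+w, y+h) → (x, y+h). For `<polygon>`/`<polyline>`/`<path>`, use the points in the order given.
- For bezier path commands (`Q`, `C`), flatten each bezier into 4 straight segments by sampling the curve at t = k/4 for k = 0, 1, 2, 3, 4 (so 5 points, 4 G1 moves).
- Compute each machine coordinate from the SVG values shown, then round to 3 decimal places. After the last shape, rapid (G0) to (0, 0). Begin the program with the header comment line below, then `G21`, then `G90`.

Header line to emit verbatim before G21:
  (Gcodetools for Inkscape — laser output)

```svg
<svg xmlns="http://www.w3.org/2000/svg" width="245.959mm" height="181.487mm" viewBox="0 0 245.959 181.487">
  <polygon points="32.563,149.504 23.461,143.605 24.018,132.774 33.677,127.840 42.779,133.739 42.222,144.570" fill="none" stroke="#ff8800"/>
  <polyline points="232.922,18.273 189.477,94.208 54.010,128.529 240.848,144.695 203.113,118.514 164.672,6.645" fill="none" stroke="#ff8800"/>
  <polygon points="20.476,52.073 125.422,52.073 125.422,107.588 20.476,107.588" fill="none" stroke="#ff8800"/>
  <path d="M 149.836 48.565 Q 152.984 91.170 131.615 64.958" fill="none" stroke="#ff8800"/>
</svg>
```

(Gcodetools for Inkscape — laser output)
G21
G90
G0 X32.563 Y31.983
M3 S850
G1 X23.461 Y37.882 F1095
G1 X24.018 Y48.713 F1095
G1 X33.677 Y53.647 F1095
G1 X42.779 Y47.748 F1095
G1 X42.222 Y36.917 F1095
G1 X32.563 Y31.983 F1095
G0 X232.922 Y163.214
M3 S850
G1 X189.477 Y87.279 F1095
G1 X54.010 Y52.958 F1095
G1 X240.848 Y36.792 F1095
G1 X203.113 Y62.973 F1095
G1 X164.672 Y174.842 F1095
G0 X20.476 Y129.414
M3 S850
G1 X125.422 Y129.414 F1095
G1 X125.422 Y73.899 F1095
G1 X20.476 Y73.899 F1095
G1 X20.476 Y129.414 F1095
G0 X149.836 Y132.922
M3 S850
G1 X149.878 Y115.921 F1095
G1 X146.855 Y107.521 F1095
G1 X140.767 Y107.724 F1095
G1 X131.615 Y116.529 F1095
M5
G0 X0.000 Y0.000

viewBox `0 0 245.959 181.487` with mm width/height → 1 unit = 1 mm. Flip: y_m = 181.487 − y_svg.

**Shape 1** — `<polygon>` regular polygon, stroke `#ff8800` → cut (S850, F1095). Machine vertices: (32.563,31.983) → (23.461,37.882) → (24.018,48.713) → (33.677,53.647) → (42.779,47.748) → (42.222,36.917) → (32.563,31.983). Closed: final G1 returns to the first vertex.

**Shape 2** — `<polyline>` open polyline, stroke `#ff8800` → cut (S850, F1095). Machine vertices: (232.922,163.214) → (189.477,87.279) → (54.010,52.958) → (240.848,36.792) → (203.113,62.973) → (164.672,174.842). Open path.

**Shape 3** — `<polygon>` rectangle, stroke `#ff8800` → cut (S850, F1095). Machine vertices: (20.476,129.414) → (125.422,129.414) → (125.422,73.899) → (20.476,73.899) → (20.476,129.414). Closed: final G1 returns to the first vertex.

**Shape 4** — `<path>` quadratic bezier, stroke `#ff8800` → cut (S850, F1095). Control points (SVG): P0=(149.836,48.565), P1=(152.984,91.170), P2=(131.615,64.958); sampled at t=k/4. Machine vertices: (149.836,132.922) → (149.878,115.921) → (146.855,107.521) → (140.767,107.724) → (131.615,116.529). Open path.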